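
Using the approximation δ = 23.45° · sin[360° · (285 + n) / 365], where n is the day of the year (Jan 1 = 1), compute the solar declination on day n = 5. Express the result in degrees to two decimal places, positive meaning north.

-22.54°

360 × (285 + 5) / 365 = 286.027°; sin(286.027°) = -0.9611.
δ = 23.45 × -0.9611 = -22.538° ≈ -22.54°.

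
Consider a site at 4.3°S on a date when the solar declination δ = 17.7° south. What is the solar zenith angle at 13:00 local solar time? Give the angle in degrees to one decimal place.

Hour angle H = 15° × (13 − 12) = 15.00°.
With φ = -4.3°, δ = -17.7°, H = 15.00°: sin φ sin δ = 0.0228, cos φ cos δ cos H = 0.9176, so cos θ_z = 0.9404.
θ_z = arccos(0.9404) = 19.88°.

19.9°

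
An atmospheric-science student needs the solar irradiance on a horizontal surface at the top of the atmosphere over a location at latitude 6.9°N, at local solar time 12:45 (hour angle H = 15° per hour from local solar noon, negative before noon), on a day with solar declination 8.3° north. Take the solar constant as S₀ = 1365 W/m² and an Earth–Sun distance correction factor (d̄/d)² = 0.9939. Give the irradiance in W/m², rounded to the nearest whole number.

1331 W/m²

Hour angle H = 15° × (12.75 − 12) = 11.25°.
cos θ_z = sin φ sin δ + cos φ cos δ cos H = (0.1201)(0.1444) + (0.9928)(0.9895)(0.9808) = 0.9809.
Top-of-atmosphere irradiance = S₀ (d̄/d)² cos θ_z = 1365 × 0.9939 × 0.9809 = 1330.76 W/m².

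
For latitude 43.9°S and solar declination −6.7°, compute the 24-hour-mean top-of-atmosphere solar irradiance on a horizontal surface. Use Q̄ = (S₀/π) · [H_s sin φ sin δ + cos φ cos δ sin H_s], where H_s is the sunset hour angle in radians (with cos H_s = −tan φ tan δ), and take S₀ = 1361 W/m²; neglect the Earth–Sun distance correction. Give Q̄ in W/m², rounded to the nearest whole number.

367 W/m²

cos H_s = −tan(-43.9°) · tan(-6.7°) = -0.1130, so H_s = arccos(-0.1130) = 96.49°. In radians, H_s = 1.6841.
H_s sin φ sin δ = 1.6841 × -0.6934 × -0.1167 = 0.1363.
cos φ cos δ sin H_s = 0.7206 × 0.9932 × 0.9936 = 0.7111.
Q̄ = (1361/π) × (0.1363 + 0.7111) = 433.22 × 0.8474 = 367.11 W/m².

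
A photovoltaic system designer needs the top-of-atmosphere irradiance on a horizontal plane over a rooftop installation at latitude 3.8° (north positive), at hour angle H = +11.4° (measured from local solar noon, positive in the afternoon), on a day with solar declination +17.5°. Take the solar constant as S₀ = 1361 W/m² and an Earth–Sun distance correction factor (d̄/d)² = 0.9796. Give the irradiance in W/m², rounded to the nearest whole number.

1270 W/m²

cos θ_z = sin(3.8°) sin(17.5°) + cos(3.8°) cos(17.5°) cos(11.40°) = 0.0199 + 0.9328 = 0.9527.
Top-of-atmosphere irradiance = S₀ (d̄/d)² cos θ_z = 1361 × 0.9796 × 0.9527 = 1270.17 W/m².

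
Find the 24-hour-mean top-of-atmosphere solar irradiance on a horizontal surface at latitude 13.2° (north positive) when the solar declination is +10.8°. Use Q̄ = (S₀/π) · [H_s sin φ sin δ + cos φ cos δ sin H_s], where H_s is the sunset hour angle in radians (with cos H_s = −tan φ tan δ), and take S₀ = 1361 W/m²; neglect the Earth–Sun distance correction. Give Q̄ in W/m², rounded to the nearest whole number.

444 W/m²

The sunset hour angle satisfies cos H_s = −tan φ tan δ = -0.0447, giving H_s = 92.56°. In radians, H_s = 1.6155.
H_s sin φ sin δ = 1.6155 × 0.2284 × 0.1874 = 0.0691.
cos φ cos δ sin H_s = 0.9736 × 0.9823 × 0.9990 = 0.9554.
Q̄ = (1361/π) × (0.0691 + 0.9554) = 433.22 × 1.0245 = 443.83 W/m².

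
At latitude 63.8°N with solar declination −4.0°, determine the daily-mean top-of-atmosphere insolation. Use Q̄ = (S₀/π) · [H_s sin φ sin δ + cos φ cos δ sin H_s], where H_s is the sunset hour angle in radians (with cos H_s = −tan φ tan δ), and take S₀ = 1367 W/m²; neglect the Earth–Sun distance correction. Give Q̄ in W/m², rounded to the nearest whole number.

151 W/m²

−tan φ tan δ = −(2.0323)(-0.0699) = 0.1421; H_s = arccos(0.1421) = 81.83°. In radians, H_s = 1.4282.
H_s sin φ sin δ = 1.4282 × 0.8973 × -0.0698 = -0.0895.
cos φ cos δ sin H_s = 0.4415 × 0.9976 × 0.9899 = 0.4360.
Q̄ = (1367/π) × (-0.0895 + 0.4360) = 435.13 × 0.3465 = 150.77 W/m².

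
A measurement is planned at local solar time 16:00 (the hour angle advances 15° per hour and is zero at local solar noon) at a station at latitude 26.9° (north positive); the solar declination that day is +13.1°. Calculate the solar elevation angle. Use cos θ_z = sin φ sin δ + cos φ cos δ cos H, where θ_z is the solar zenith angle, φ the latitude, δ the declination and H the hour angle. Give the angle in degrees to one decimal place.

32.5°

Hour angle H = 15° × (16 − 12) = 60.00°.
cos θ_z = sin(26.9°) sin(13.1°) + cos(26.9°) cos(13.1°) cos(60.00°) = 0.1025 + 0.4343 = 0.5368.
θ_z = arccos(0.5368) = 57.53°, so the elevation is 90° − 57.53° = 32.47°.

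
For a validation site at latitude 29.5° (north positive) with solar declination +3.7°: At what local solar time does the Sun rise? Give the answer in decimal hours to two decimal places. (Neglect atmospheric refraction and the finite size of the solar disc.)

5.86 h

cos H_s = −tan(29.5°) · tan(3.7°) = -0.0366, so H_s = arccos(-0.0366) = 92.10°.
Sunrise is at 12 − H_s/15 = 12 − 6.140 = 5.860 h local solar time.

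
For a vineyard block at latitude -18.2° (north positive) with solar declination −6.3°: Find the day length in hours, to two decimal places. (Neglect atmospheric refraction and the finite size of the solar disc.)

12.28 hours

cos H_s = −tan(-18.2°) · tan(-6.3°) = -0.0363, so H_s = arccos(-0.0363) = 92.08°.
Day length = 2 H_s / 15° h⁻¹ = 184.16° / 15 = 12.277 h.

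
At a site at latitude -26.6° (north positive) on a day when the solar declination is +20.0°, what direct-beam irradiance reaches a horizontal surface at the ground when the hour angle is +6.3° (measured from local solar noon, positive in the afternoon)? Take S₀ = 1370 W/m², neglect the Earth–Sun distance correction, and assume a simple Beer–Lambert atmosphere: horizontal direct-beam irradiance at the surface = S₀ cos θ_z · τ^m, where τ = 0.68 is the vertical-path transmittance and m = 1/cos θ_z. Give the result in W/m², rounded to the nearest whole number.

With φ = -26.6°, δ = 20.0°, H = 6.30°: sin φ sin δ = -0.1531, cos φ cos δ cos H = 0.8352, so cos θ_z = 0.6821.
Air mass m = 1/cos θ_z = 1/0.6821 = 1.466; τ^m = 0.68^1.466 = 0.5681.
Surface direct beam = 1370 × 0.6821 × 0.5681 = 530.88 W/m².

531 W/m²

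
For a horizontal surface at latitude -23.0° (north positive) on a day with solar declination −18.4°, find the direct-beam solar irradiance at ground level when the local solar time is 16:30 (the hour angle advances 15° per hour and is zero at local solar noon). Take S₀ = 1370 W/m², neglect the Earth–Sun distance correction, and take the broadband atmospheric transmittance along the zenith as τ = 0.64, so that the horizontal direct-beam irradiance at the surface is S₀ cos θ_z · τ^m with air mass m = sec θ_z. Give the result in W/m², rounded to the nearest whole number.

236 W/m²

Hour angle H = 15° × (16.5 − 12) = 67.50°.
With φ = -23.0°, δ = -18.4°, H = 67.50°: sin φ sin δ = 0.1233, cos φ cos δ cos H = 0.3343, so cos θ_z = 0.4576.
Air mass m = 1/cos θ_z = 1/0.4576 = 2.185; τ^m = 0.64^2.185 = 0.3771.
Surface direct beam = 1370 × 0.4576 × 0.3771 = 236.41 W/m².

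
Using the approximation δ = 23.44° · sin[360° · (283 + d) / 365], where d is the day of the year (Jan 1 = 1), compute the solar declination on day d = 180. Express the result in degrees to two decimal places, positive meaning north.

+23.28°

360 × (283 + 180) / 365 = 456.658°; sin(456.658°) = 0.9933.
δ = 23.44 × 0.9933 = 23.283° ≈ +23.28°.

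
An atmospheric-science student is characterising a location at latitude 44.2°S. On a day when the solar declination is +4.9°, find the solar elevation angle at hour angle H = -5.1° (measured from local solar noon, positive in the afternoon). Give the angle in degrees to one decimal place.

40.7°

With φ = -44.2°, δ = 4.9°, H = -5.10°: sin φ sin δ = -0.0595, cos φ cos δ cos H = 0.7115, so cos θ_z = 0.6520.
θ_z = arccos(0.6520) = 49.31°, so the elevation is 90° − 49.31° = 40.69°.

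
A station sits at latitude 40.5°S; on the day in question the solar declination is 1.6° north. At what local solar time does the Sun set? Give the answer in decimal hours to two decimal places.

17.91 h

cos H_s = −tan(-40.5°) · tan(1.6°) = 0.0239, so H_s = arccos(0.0239) = 88.63°.
Sunset is at 12 + H_s/15 = 12 + 5.909 = 17.909 h local solar time.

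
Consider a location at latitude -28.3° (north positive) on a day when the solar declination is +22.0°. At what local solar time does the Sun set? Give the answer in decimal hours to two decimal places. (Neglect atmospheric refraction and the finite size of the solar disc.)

17.16 h

cos H_s = −tan(-28.3°) · tan(22.0°) = 0.2175, so H_s = arccos(0.2175) = 77.44°.
Sunset is at 12 + H_s/15 = 12 + 5.163 = 17.163 h local solar time.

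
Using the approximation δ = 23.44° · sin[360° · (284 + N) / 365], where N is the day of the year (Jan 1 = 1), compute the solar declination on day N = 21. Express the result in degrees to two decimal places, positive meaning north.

360 × (284 + 21) / 365 = 300.822°; sin(300.822°) = -0.8588.
δ = 23.44 × -0.8588 = -20.130° ≈ -20.13°.

-20.13°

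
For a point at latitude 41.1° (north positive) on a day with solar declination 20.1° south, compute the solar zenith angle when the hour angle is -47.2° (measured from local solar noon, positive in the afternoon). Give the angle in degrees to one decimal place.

With φ = 41.1°, δ = -20.1°, H = -47.20°: sin φ sin δ = -0.2259, cos φ cos δ cos H = 0.4808, so cos θ_z = 0.2549.
θ_z = arccos(0.2549) = 75.23°.

75.2°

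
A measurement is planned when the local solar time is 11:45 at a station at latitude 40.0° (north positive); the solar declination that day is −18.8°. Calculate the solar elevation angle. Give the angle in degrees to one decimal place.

31.1°

Hour angle H = 15° × (11.75 − 12) = -3.75°.
With φ = 40.0°, δ = -18.8°, H = -3.75°: sin φ sin δ = -0.2071, cos φ cos δ cos H = 0.7236, so cos θ_z = 0.5165.
θ_z = arccos(0.5165) = 58.90°, so the elevation is 90° − 58.90° = 31.10°.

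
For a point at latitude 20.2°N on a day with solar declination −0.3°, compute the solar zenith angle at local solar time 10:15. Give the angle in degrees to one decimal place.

32.9°

Hour angle H = 15° × (10.25 − 12) = -26.25°.
cos θ_z = sin φ sin δ + cos φ cos δ cos H = (0.3453)(-0.0052) + (0.9385)(1.0000)(0.8969) = 0.8399.
θ_z = arccos(0.8399) = 32.87°.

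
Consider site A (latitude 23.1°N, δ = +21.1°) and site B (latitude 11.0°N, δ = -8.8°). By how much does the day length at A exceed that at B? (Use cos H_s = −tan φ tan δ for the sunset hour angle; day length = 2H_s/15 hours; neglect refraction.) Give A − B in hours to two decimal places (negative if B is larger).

A: H_s = arccos(−tan 23.1° · tan 21.1°) = 99.47°, so 2H_s/15 = 13.2627 h.
B: H_s = arccos(−tan 11.0° · tan -8.8°) = 88.28°, so 2H_s/15 = 11.7707 h.
A − B = 13.2627 − 11.7707 = 1.4920 h.

+1.49 h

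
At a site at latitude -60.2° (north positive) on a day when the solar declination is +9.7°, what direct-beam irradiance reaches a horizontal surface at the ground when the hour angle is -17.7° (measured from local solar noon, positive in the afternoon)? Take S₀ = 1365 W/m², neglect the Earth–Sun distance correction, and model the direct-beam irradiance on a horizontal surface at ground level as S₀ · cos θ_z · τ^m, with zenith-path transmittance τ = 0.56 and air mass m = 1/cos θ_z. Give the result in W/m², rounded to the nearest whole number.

72 W/m²

cos θ_z = sin φ sin δ + cos φ cos δ cos H = (-0.8678)(0.1685) + (0.4970)(0.9857)(0.9527) = 0.3205.
Air mass m = 1/cos θ_z = 1/0.3205 = 3.120; τ^m = 0.56^3.120 = 0.1638.
Surface direct beam = 1365 × 0.3205 × 0.1638 = 71.66 W/m².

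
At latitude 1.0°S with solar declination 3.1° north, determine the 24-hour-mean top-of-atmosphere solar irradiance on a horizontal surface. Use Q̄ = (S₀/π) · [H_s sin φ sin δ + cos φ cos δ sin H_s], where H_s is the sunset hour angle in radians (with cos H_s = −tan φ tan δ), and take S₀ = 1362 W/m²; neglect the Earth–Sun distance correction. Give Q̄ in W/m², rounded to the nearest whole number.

−tan φ tan δ = −(-0.0175)(0.0542) = 0.0009; H_s = arccos(0.0009) = 89.95°. In radians, H_s = 1.5699.
H_s sin φ sin δ = 1.5699 × -0.0175 × 0.0541 = -0.0015.
cos φ cos δ sin H_s = 0.9998 × 0.9985 × 1.0000 = 0.9983.
Q̄ = (1362/π) × (-0.0015 + 0.9983) = 433.54 × 0.9968 = 432.15 W/m².

432 W/m²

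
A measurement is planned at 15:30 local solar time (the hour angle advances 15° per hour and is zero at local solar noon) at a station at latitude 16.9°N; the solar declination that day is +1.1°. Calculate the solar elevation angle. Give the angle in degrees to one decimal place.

Hour angle H = 15° × (15.5 − 12) = 52.50°.
With φ = 16.9°, δ = 1.1°, H = 52.50°: sin φ sin δ = 0.0056, cos φ cos δ cos H = 0.5824, so cos θ_z = 0.5880.
θ_z = arccos(0.5880) = 53.98°, so the elevation is 90° − 53.98° = 36.02°.

36.0°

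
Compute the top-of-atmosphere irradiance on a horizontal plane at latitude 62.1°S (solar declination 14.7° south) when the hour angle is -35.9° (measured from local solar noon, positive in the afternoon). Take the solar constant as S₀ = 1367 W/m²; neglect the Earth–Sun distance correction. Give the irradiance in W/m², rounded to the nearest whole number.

With φ = -62.1°, δ = -14.7°, H = -35.90°: sin φ sin δ = 0.2243, cos φ cos δ cos H = 0.3666, so cos θ_z = 0.5909.
Top-of-atmosphere irradiance = S₀ cos θ_z = 1367 × 0.5909 = 807.76 W/m².

808 W/m²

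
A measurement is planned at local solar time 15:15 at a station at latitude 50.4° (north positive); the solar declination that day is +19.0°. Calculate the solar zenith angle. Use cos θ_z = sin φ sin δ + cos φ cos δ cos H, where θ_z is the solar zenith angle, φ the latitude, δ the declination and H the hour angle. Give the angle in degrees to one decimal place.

49.6°

Hour angle H = 15° × (15.25 − 12) = 48.75°.
cos θ_z = sin(50.4°) sin(19.0°) + cos(50.4°) cos(19.0°) cos(48.75°) = 0.2509 + 0.3974 = 0.6483.
θ_z = arccos(0.6483) = 49.59°.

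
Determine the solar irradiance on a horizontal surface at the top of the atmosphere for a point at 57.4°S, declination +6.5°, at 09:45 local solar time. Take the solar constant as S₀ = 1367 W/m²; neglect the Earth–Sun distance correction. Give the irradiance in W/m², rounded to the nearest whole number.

Hour angle H = 15° × (9.75 − 12) = -33.75°.
cos θ_z = sin(-57.4°) sin(6.5°) + cos(-57.4°) cos(6.5°) cos(-33.75°) = -0.0954 + 0.4451 = 0.3497.
Top-of-atmosphere irradiance = S₀ cos θ_z = 1367 × 0.3497 = 478.04 W/m².

478 W/m²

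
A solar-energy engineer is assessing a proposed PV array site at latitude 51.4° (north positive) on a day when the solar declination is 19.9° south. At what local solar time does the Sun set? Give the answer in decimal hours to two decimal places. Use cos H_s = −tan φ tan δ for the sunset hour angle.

The sunset hour angle satisfies cos H_s = −tan φ tan δ = 0.4535, giving H_s = 63.03°.
Sunset is at 12 + H_s/15 = 12 + 4.202 = 16.202 h local solar time.

16.20 h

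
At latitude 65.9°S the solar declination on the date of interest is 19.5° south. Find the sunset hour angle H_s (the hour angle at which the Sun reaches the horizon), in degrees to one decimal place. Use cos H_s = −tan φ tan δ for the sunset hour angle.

The sunset hour angle satisfies cos H_s = −tan φ tan δ = -0.7916, giving H_s = 142.34°.

142.3°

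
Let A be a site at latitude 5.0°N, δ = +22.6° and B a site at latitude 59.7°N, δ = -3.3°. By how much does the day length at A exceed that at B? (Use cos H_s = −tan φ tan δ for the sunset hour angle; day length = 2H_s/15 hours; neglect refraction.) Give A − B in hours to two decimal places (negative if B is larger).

A: H_s = arccos(−tan 5.0° · tan 22.6°) = 92.09°, so 2H_s/15 = 12.2787 h.
B: H_s = arccos(−tan 59.7° · tan -3.3°) = 84.34°, so 2H_s/15 = 11.2453 h.
A − B = 12.2787 − 11.2453 = 1.0334 h.

+1.03 h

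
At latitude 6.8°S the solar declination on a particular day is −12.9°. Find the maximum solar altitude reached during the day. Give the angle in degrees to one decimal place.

83.9°

At local solar noon the hour angle is zero, so the elevation is 90° − |φ − δ| = 90° − |-6.8° − (-12.9°)| = 90° − 6.1° = 83.9°.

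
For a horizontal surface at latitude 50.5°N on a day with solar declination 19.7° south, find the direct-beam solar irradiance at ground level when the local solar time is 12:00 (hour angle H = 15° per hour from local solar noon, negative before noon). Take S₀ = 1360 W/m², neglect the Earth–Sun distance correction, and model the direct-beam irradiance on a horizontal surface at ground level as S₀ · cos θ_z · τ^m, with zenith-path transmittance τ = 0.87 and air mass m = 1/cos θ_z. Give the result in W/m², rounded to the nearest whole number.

305 W/m²

Hour angle H = 15° × (12 − 12) = 0.00°.
With φ = 50.5°, δ = -19.7°, H = 0.00°: sin φ sin δ = -0.2601, cos φ cos δ cos H = 0.5988, so cos θ_z = 0.3387.
Air mass m = 1/cos θ_z = 1/0.3387 = 2.952; τ^m = 0.87^2.952 = 0.6629.
Surface direct beam = 1360 × 0.3387 × 0.6629 = 305.35 W/m².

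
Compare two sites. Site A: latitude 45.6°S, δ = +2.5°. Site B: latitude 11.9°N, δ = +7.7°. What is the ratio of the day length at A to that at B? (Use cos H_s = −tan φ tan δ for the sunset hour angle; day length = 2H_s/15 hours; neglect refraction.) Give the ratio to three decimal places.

0.954

A: H_s = arccos(−tan -45.6° · tan 2.5°) = 87.44°, so 2H_s/15 = 11.6587 h.
B: H_s = arccos(−tan 11.9° · tan 7.7°) = 91.63°, so 2H_s/15 = 12.2173 h.
Ratio A/B = 11.6587 / 12.2173 = 0.9543.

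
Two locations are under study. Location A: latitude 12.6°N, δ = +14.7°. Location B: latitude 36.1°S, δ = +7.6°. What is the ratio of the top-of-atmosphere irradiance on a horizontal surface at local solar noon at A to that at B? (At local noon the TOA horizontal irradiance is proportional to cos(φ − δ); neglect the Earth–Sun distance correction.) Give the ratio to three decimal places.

A: cos θ_z = cos(12.6° − (14.7°)) = 0.9993.
B: cos θ_z = cos(-36.1° − (7.6°)) = 0.7230.
Ratio A/B = 0.9993 / 0.7230 = 1.3822.

1.382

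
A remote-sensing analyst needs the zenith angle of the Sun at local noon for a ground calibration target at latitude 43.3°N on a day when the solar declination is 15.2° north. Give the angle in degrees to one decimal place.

28.1°

At local solar noon the hour angle is zero, so the zenith angle is |φ − δ| = |43.3° − (15.2°)| = 28.1°.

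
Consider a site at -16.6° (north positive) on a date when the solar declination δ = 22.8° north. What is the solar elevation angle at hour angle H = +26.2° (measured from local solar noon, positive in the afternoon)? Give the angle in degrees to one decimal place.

cos θ_z = sin φ sin δ + cos φ cos δ cos H = (-0.2857)(0.3875) + (0.9583)(0.9219)(0.8973) = 0.6820.
θ_z = arccos(0.6820) = 47.00°, so the elevation is 90° − 47.00° = 43.00°.

43.0°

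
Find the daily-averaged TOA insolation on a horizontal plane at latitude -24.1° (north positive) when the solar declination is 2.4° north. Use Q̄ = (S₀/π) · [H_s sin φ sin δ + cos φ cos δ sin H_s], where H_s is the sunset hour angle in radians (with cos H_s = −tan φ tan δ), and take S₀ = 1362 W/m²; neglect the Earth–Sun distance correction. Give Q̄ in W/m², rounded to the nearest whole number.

384 W/m²

cos H_s = −tan(-24.1°) · tan(2.4°) = 0.0187, so H_s = arccos(0.0187) = 88.93°. In radians, H_s = 1.5521.
H_s sin φ sin δ = 1.5521 × -0.4083 × 0.0419 = -0.0266.
cos φ cos δ sin H_s = 0.9128 × 0.9991 × 0.9998 = 0.9118.
Q̄ = (1362/π) × (-0.0266 + 0.9118) = 433.54 × 0.8852 = 383.77 W/m².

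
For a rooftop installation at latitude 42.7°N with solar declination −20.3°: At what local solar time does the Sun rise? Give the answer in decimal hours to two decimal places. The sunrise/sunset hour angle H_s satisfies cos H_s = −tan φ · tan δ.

7.33 h

cos H_s = −tan(42.7°) · tan(-20.3°) = 0.3413, so H_s = arccos(0.3413) = 70.04°.
Sunrise is at 12 − H_s/15 = 12 − 4.669 = 7.331 h local solar time.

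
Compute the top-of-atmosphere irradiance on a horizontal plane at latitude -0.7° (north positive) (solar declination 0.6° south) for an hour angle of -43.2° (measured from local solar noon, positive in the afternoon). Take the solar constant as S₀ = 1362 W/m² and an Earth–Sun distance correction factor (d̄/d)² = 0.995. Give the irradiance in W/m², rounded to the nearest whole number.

988 W/m²

With φ = -0.7°, δ = -0.6°, H = -43.20°: sin φ sin δ = 0.0001, cos φ cos δ cos H = 0.7289, so cos θ_z = 0.7290.
Top-of-atmosphere irradiance = S₀ (d̄/d)² cos θ_z = 1362 × 0.995 × 0.7290 = 987.93 W/m².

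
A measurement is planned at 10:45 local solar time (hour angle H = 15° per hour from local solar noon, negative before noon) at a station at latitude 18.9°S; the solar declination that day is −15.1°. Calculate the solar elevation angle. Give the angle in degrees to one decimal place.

Hour angle H = 15° × (10.75 − 12) = -18.75°.
cos θ_z = sin φ sin δ + cos φ cos δ cos H = (-0.3239)(-0.2605) + (0.9461)(0.9655)(0.9469) = 0.9493.
θ_z = arccos(0.9493) = 18.32°, so the elevation is 90° − 18.32° = 71.68°.

71.7°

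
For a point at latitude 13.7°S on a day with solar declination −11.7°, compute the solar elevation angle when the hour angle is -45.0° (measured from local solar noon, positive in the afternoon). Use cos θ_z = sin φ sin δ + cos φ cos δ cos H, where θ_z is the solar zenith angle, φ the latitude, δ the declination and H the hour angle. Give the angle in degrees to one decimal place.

46.1°

With φ = -13.7°, δ = -11.7°, H = -45.00°: sin φ sin δ = 0.0480, cos φ cos δ cos H = 0.6727, so cos θ_z = 0.7207.
θ_z = arccos(0.7207) = 43.89°, so the elevation is 90° − 43.89° = 46.11°.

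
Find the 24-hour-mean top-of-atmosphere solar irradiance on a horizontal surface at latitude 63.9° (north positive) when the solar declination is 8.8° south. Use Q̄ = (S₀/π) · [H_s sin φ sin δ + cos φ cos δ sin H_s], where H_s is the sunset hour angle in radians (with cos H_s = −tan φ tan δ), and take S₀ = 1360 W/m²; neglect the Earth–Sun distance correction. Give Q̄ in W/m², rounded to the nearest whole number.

The sunset hour angle satisfies cos H_s = −tan φ tan δ = 0.3160, giving H_s = 71.58°. In radians, H_s = 1.2493.
H_s sin φ sin δ = 1.2493 × 0.8980 × -0.1530 = -0.1716.
cos φ cos δ sin H_s = 0.4399 × 0.9882 × 0.9488 = 0.4125.
Q̄ = (1360/π) × (-0.1716 + 0.4125) = 432.90 × 0.2409 = 104.29 W/m².

104 W/m²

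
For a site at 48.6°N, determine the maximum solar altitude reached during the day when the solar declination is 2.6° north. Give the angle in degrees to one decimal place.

At local solar noon the hour angle is zero, so the elevation is 90° − |φ − δ| = 90° − |48.6° − (2.6°)| = 90° − 46.0° = 44.0°.

44.0°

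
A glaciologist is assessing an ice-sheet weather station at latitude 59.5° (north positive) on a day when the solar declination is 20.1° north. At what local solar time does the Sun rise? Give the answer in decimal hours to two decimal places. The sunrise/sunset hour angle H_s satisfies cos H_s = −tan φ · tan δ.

3.44 h

cos H_s = −tan(59.5°) · tan(20.1°) = -0.6213, so H_s = arccos(-0.6213) = 128.41°.
Sunrise is at 12 − H_s/15 = 12 − 8.561 = 3.439 h local solar time.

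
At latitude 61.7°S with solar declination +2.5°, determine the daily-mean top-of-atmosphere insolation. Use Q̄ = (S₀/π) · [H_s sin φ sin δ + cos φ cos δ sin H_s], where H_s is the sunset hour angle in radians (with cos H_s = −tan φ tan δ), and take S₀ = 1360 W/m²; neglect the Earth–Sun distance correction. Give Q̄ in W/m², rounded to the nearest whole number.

180 W/m²

cos H_s = −tan(-61.7°) · tan(2.5°) = 0.0811, so H_s = arccos(0.0811) = 85.35°. In radians, H_s = 1.4896.
H_s sin φ sin δ = 1.4896 × -0.8805 × 0.0436 = -0.0572.
cos φ cos δ sin H_s = 0.4741 × 0.9990 × 0.9967 = 0.4721.
Q̄ = (1360/π) × (-0.0572 + 0.4721) = 432.90 × 0.4149 = 179.61 W/m².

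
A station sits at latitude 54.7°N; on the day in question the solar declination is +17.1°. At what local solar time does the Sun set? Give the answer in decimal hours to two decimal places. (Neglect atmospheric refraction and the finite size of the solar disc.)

19.72 h

The sunset hour angle satisfies cos H_s = −tan φ tan δ = -0.4345, giving H_s = 115.75°.
Sunset is at 12 + H_s/15 = 12 + 7.717 = 19.717 h local solar time.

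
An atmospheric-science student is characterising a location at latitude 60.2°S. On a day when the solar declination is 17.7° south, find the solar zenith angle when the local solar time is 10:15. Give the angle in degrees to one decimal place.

Hour angle H = 15° × (10.25 − 12) = -26.25°.
cos θ_z = sin φ sin δ + cos φ cos δ cos H = (-0.8678)(-0.3040) + (0.4970)(0.9527)(0.8969) = 0.6885.
θ_z = arccos(0.6885) = 46.49°.

46.5°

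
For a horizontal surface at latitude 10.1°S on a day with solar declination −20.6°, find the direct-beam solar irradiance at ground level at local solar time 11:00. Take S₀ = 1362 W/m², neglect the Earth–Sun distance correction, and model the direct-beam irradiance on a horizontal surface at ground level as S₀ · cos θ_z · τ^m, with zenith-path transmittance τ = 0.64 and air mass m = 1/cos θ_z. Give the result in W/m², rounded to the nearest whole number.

Hour angle H = 15° × (11 − 12) = -15.00°.
cos θ_z = sin φ sin δ + cos φ cos δ cos H = (-0.1754)(-0.3518) + (0.9845)(0.9361)(0.9659) = 0.9519.
Air mass m = 1/cos θ_z = 1/0.9519 = 1.051; τ^m = 0.64^1.051 = 0.6256.
Surface direct beam = 1362 × 0.9519 × 0.6256 = 811.08 W/m².

811 W/m²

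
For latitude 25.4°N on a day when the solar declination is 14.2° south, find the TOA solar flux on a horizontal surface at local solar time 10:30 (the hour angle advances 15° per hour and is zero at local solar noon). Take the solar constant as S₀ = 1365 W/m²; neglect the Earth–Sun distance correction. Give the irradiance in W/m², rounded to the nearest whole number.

Hour angle H = 15° × (10.5 − 12) = -22.50°.
With φ = 25.4°, δ = -14.2°, H = -22.50°: sin φ sin δ = -0.1052, cos φ cos δ cos H = 0.8091, so cos θ_z = 0.7039.
Top-of-atmosphere irradiance = S₀ cos θ_z = 1365 × 0.7039 = 960.82 W/m².

961 W/m²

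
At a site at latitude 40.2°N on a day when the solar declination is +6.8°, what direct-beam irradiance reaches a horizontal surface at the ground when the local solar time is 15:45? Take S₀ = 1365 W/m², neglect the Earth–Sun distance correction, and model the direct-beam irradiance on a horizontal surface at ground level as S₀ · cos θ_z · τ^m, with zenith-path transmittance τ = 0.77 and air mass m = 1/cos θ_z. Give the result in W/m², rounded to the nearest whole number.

402 W/m²

Hour angle H = 15° × (15.75 − 12) = 56.25°.
cos θ_z = sin φ sin δ + cos φ cos δ cos H = (0.6455)(0.1184) + (0.7638)(0.9930)(0.5556) = 0.4978.
Air mass m = 1/cos θ_z = 1/0.4978 = 2.009; τ^m = 0.77^2.009 = 0.5915.
Surface direct beam = 1365 × 0.4978 × 0.5915 = 401.92 W/m².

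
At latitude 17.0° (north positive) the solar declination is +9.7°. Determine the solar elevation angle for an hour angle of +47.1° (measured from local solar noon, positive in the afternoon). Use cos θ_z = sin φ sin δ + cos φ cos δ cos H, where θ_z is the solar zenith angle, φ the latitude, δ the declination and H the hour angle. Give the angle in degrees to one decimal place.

43.7°

With φ = 17.0°, δ = 9.7°, H = 47.10°: sin φ sin δ = 0.0493, cos φ cos δ cos H = 0.6417, so cos θ_z = 0.6910.
θ_z = arccos(0.6910) = 46.29°, so the elevation is 90° − 46.29° = 43.71°.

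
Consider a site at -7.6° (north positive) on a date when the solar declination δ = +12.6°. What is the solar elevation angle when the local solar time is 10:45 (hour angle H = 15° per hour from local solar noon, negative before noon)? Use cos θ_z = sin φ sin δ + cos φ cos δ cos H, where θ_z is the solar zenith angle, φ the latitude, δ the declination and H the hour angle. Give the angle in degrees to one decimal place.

62.5°

Hour angle H = 15° × (10.75 − 12) = -18.75°.
cos θ_z = sin(-7.6°) sin(12.6°) + cos(-7.6°) cos(12.6°) cos(-18.75°) = -0.0289 + 0.9160 = 0.8871.
θ_z = arccos(0.8871) = 27.49°, so the elevation is 90° − 27.49° = 62.51°.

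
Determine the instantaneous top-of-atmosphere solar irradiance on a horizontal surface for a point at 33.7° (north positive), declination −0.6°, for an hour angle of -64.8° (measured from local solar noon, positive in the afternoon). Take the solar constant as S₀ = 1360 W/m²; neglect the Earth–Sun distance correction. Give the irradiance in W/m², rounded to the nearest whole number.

474 W/m²

With φ = 33.7°, δ = -0.6°, H = -64.80°: sin φ sin δ = -0.0058, cos φ cos δ cos H = 0.3542, so cos θ_z = 0.3484.
Top-of-atmosphere irradiance = S₀ cos θ_z = 1360 × 0.3484 = 473.82 W/m².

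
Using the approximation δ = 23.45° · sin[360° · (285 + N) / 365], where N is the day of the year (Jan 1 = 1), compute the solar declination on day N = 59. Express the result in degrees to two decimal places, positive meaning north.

360 × (285 + 59) / 365 = 339.288°; sin(339.288°) = -0.3537.
δ = 23.45 × -0.3537 = -8.294° ≈ -8.29°.

-8.29°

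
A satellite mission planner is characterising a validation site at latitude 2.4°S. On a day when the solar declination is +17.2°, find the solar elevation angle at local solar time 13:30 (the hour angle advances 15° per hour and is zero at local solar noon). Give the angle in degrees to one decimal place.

60.4°

Hour angle H = 15° × (13.5 − 12) = 22.50°.
cos θ_z = sin(-2.4°) sin(17.2°) + cos(-2.4°) cos(17.2°) cos(22.50°) = -0.0124 + 0.8818 = 0.8694.
θ_z = arccos(0.8694) = 29.61°, so the elevation is 90° − 29.61° = 60.39°.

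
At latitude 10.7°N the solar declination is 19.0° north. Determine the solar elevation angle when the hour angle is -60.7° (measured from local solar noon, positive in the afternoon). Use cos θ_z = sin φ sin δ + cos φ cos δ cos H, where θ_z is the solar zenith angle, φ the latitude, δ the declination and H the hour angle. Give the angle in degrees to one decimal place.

31.0°

cos θ_z = sin(10.7°) sin(19.0°) + cos(10.7°) cos(19.0°) cos(-60.70°) = 0.0604 + 0.4547 = 0.5151.
θ_z = arccos(0.5151) = 59.00°, so the elevation is 90° − 59.00° = 31.00°.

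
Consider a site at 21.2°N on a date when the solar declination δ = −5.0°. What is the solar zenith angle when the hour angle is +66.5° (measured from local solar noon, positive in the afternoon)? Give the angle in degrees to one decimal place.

cos θ_z = sin(21.2°) sin(-5.0°) + cos(21.2°) cos(-5.0°) cos(66.50°) = -0.0315 + 0.3703 = 0.3388.
θ_z = arccos(0.3388) = 70.20°.

70.2°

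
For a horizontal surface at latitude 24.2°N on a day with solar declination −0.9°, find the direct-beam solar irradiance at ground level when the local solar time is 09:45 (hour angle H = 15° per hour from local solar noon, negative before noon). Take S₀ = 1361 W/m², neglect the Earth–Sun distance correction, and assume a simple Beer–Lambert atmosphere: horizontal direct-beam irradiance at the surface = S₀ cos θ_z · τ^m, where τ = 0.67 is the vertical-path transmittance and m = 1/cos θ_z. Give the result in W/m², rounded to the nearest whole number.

Hour angle H = 15° × (9.75 − 12) = -33.75°.
cos θ_z = sin(24.2°) sin(-0.9°) + cos(24.2°) cos(-0.9°) cos(-33.75°) = -0.0064 + 0.7583 = 0.7519.
Air mass m = 1/cos θ_z = 1/0.7519 = 1.330; τ^m = 0.67^1.330 = 0.5871.
Surface direct beam = 1361 × 0.7519 × 0.5871 = 600.80 W/m².

601 W/m²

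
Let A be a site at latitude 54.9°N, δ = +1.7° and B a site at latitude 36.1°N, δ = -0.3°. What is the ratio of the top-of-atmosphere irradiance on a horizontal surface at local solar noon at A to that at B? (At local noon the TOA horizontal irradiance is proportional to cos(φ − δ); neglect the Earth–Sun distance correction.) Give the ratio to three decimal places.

0.744

A: cos θ_z = cos(54.9° − (1.7°)) = 0.5990.
B: cos θ_z = cos(36.1° − (-0.3°)) = 0.8049.
Ratio A/B = 0.5990 / 0.8049 = 0.7442.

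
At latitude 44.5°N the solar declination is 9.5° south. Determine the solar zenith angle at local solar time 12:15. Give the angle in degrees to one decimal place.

54.1°

Hour angle H = 15° × (12.25 − 12) = 3.75°.
With φ = 44.5°, δ = -9.5°, H = 3.75°: sin φ sin δ = -0.1157, cos φ cos δ cos H = 0.7020, so cos θ_z = 0.5863.
θ_z = arccos(0.5863) = 54.11°.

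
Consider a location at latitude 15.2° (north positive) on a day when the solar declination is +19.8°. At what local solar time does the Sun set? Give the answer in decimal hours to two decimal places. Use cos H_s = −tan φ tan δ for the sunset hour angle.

cos H_s = −tan(15.2°) · tan(19.8°) = -0.0978, so H_s = arccos(-0.0978) = 95.61°.
Sunset is at 12 + H_s/15 = 12 + 6.374 = 18.374 h local solar time.

18.37 h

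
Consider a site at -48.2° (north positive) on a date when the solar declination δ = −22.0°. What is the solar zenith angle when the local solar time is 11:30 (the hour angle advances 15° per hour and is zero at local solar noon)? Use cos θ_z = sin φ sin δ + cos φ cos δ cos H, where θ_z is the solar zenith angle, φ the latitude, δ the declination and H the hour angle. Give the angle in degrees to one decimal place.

Hour angle H = 15° × (11.5 − 12) = -7.50°.
With φ = -48.2°, δ = -22.0°, H = -7.50°: sin φ sin δ = 0.2793, cos φ cos δ cos H = 0.6127, so cos θ_z = 0.8920.
θ_z = arccos(0.8920) = 26.87°.

26.9°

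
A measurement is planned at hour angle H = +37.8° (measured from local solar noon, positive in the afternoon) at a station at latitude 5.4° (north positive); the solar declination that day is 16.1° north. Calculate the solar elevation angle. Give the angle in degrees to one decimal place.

51.4°

cos θ_z = sin φ sin δ + cos φ cos δ cos H = (0.0941)(0.2773) + (0.9956)(0.9608)(0.7902) = 0.7820.
θ_z = arccos(0.7820) = 38.56°, so the elevation is 90° − 38.56° = 51.44°.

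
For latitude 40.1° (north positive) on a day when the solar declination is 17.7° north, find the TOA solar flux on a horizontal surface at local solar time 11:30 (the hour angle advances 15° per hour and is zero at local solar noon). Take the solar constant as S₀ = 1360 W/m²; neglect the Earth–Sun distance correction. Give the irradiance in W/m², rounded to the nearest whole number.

1249 W/m²

Hour angle H = 15° × (11.5 − 12) = -7.50°.
cos θ_z = sin φ sin δ + cos φ cos δ cos H = (0.6441)(0.3040) + (0.7649)(0.9527)(0.9914) = 0.9183.
Top-of-atmosphere irradiance = S₀ cos θ_z = 1360 × 0.9183 = 1248.89 W/m².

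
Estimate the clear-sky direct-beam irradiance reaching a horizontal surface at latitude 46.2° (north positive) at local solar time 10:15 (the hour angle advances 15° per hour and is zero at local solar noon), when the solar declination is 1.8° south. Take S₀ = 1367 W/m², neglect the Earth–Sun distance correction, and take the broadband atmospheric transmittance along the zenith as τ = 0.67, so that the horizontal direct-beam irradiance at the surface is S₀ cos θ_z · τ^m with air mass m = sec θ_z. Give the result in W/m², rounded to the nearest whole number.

418 W/m²

Hour angle H = 15° × (10.25 − 12) = -26.25°.
cos θ_z = sin(46.2°) sin(-1.8°) + cos(46.2°) cos(-1.8°) cos(-26.25°) = -0.0227 + 0.6205 = 0.5978.
Air mass m = 1/cos θ_z = 1/0.5978 = 1.673; τ^m = 0.67^1.673 = 0.5117.
Surface direct beam = 1367 × 0.5978 × 0.5117 = 418.16 W/m².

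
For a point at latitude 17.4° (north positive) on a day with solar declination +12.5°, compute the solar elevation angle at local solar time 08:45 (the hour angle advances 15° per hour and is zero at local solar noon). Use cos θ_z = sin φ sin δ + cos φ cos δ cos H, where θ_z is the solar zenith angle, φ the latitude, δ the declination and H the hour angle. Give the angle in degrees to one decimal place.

Hour angle H = 15° × (8.75 − 12) = -48.75°.
cos θ_z = sin φ sin δ + cos φ cos δ cos H = (0.2990)(0.2164) + (0.9542)(0.9763)(0.6593) = 0.6789.
θ_z = arccos(0.6789) = 47.24°, so the elevation is 90° − 47.24° = 42.76°.

42.8°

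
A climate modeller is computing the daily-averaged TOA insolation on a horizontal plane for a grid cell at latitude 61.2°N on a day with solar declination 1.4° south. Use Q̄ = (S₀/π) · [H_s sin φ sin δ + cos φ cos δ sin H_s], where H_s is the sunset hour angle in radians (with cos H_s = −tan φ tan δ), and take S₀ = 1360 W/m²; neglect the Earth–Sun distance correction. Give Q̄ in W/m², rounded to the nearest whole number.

194 W/m²

cos H_s = −tan(61.2°) · tan(-1.4°) = 0.0445, so H_s = arccos(0.0445) = 87.45°. In radians, H_s = 1.5263.
H_s sin φ sin δ = 1.5263 × 0.8763 × -0.0244 = -0.0326.
cos φ cos δ sin H_s = 0.4818 × 0.9997 × 0.9990 = 0.4812.
Q̄ = (1360/π) × (-0.0326 + 0.4812) = 432.90 × 0.4486 = 194.20 W/m².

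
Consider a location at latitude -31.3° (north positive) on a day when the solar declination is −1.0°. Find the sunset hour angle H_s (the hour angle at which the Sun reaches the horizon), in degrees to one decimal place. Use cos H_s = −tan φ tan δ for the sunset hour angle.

90.6°

−tan φ tan δ = −(-0.6080)(-0.0175) = -0.0106; H_s = arccos(-0.0106) = 90.61°.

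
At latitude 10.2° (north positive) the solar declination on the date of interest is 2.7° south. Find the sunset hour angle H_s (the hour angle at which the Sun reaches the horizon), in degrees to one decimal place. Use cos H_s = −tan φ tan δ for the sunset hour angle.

−tan φ tan δ = −(0.1799)(-0.0472) = 0.0085; H_s = arccos(0.0085) = 89.51°.

89.5°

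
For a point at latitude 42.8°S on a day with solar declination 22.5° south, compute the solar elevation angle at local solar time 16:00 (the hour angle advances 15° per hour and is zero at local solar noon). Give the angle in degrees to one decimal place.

36.8°

Hour angle H = 15° × (16 − 12) = 60.00°.
With φ = -42.8°, δ = -22.5°, H = 60.00°: sin φ sin δ = 0.2600, cos φ cos δ cos H = 0.3389, so cos θ_z = 0.5989.
θ_z = arccos(0.5989) = 53.21°, so the elevation is 90° − 53.21° = 36.79°.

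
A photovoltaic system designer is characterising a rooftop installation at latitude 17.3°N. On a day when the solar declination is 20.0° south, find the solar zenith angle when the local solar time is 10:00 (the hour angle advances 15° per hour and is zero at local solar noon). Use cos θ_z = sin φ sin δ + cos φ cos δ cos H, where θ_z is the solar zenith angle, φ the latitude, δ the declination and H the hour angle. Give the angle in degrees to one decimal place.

Hour angle H = 15° × (10 − 12) = -30.00°.
cos θ_z = sin(17.3°) sin(-20.0°) + cos(17.3°) cos(-20.0°) cos(-30.00°) = -0.1017 + 0.7770 = 0.6753.
θ_z = arccos(0.6753) = 47.52°.

47.5°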